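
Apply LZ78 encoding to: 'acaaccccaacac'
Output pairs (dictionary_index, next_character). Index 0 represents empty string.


LZ78 encoding steps:
Dictionary: {0: ''}
Step 1: w='' (idx 0), next='a' -> output (0, 'a'), add 'a' as idx 1
Step 2: w='' (idx 0), next='c' -> output (0, 'c'), add 'c' as idx 2
Step 3: w='a' (idx 1), next='a' -> output (1, 'a'), add 'aa' as idx 3
Step 4: w='c' (idx 2), next='c' -> output (2, 'c'), add 'cc' as idx 4
Step 5: w='cc' (idx 4), next='a' -> output (4, 'a'), add 'cca' as idx 5
Step 6: w='a' (idx 1), next='c' -> output (1, 'c'), add 'ac' as idx 6
Step 7: w='ac' (idx 6), end of input -> output (6, '')


Encoded: [(0, 'a'), (0, 'c'), (1, 'a'), (2, 'c'), (4, 'a'), (1, 'c'), (6, '')]


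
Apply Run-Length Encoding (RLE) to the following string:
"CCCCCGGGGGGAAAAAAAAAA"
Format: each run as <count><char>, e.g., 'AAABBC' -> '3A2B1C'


Scanning runs left to right:
  i=0: run of 'C' x 5 -> '5C'
  i=5: run of 'G' x 6 -> '6G'
  i=11: run of 'A' x 10 -> '10A'

RLE = 5C6G10A


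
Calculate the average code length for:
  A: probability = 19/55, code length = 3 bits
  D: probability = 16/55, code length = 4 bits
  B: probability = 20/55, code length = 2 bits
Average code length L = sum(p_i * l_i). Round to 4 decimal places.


Weighted contributions p_i * l_i:
  A: (19/55) * 3 = 57/55
  D: (16/55) * 4 = 64/55
  B: (20/55) * 2 = 40/55
Sum = (57 + 64 + 40)/55 = 161/55

L = 161/55 = 2.9273 bits/symbol


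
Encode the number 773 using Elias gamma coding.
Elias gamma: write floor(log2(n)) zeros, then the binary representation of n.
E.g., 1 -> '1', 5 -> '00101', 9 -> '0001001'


num_bits = floor(log2(773)) + 1 = 10
leading_zeros = num_bits - 1 = 9
binary(773) = 1100000101

Elias gamma(773) = '000000000' + '1100000101' = 0000000001100000101 (19 bits)


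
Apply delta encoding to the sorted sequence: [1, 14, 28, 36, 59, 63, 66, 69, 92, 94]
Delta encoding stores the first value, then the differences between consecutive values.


First value: 1
Deltas:
  14 - 1 = 13
  28 - 14 = 14
  36 - 28 = 8
  59 - 36 = 23
  63 - 59 = 4
  66 - 63 = 3
  69 - 66 = 3
  92 - 69 = 23
  94 - 92 = 2


Delta encoded: [1, 13, 14, 8, 23, 4, 3, 3, 23, 2]


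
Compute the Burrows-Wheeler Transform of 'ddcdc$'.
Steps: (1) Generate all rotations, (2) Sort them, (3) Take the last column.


Rotations (sorted):
  0: $ddcdc -> last char: c
  1: c$ddcd -> last char: d
  2: cdc$dd -> last char: d
  3: dc$ddc -> last char: c
  4: dcdc$d -> last char: d
  5: ddcdc$ -> last char: $


BWT = cddcd$


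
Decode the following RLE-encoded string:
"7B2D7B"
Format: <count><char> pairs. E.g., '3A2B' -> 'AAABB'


Expanding each <count><char> pair:
  7B -> 'BBBBBBB'
  2D -> 'DD'
  7B -> 'BBBBBBB'

Decoded = BBBBBBBDDBBBBBBB


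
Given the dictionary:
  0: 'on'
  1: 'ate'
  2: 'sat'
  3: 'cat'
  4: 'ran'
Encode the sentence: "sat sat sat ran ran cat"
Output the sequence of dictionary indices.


Look up each word in the dictionary:
  'sat' -> 2
  'sat' -> 2
  'sat' -> 2
  'ran' -> 4
  'ran' -> 4
  'cat' -> 3

Encoded: [2, 2, 2, 4, 4, 3]


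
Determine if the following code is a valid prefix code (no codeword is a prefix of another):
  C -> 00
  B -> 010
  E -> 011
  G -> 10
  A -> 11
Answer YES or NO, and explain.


Checking each pair (does one codeword prefix another?):
  C='00' vs B='010': no prefix
  C='00' vs E='011': no prefix
  C='00' vs G='10': no prefix
  C='00' vs A='11': no prefix
  B='010' vs C='00': no prefix
  B='010' vs E='011': no prefix
  B='010' vs G='10': no prefix
  B='010' vs A='11': no prefix
  E='011' vs C='00': no prefix
  E='011' vs B='010': no prefix
  E='011' vs G='10': no prefix
  E='011' vs A='11': no prefix
  G='10' vs C='00': no prefix
  G='10' vs B='010': no prefix
  G='10' vs E='011': no prefix
  G='10' vs A='11': no prefix
  A='11' vs C='00': no prefix
  A='11' vs B='010': no prefix
  A='11' vs E='011': no prefix
  A='11' vs G='10': no prefix
No violation found over all pairs.

YES -- this is a valid prefix code. No codeword is a prefix of any other codeword.


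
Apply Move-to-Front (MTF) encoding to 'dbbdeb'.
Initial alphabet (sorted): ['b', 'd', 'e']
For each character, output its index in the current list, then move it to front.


MTF encoding:
'd': index 1 in ['b', 'd', 'e'] -> ['d', 'b', 'e']
'b': index 1 in ['d', 'b', 'e'] -> ['b', 'd', 'e']
'b': index 0 in ['b', 'd', 'e'] -> ['b', 'd', 'e']
'd': index 1 in ['b', 'd', 'e'] -> ['d', 'b', 'e']
'e': index 2 in ['d', 'b', 'e'] -> ['e', 'd', 'b']
'b': index 2 in ['e', 'd', 'b'] -> ['b', 'e', 'd']


Output: [1, 1, 0, 1, 2, 2]


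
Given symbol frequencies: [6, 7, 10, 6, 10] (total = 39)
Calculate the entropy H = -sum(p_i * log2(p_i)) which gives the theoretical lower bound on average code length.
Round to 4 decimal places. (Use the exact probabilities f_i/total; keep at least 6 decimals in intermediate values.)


Per-symbol terms -p_i * log2(p_i) with p_i = f_i/39:
  p = 6/39 = 0.153846: log2(p) = -2.700440, -p*log2(p) = 0.415452
  p = 7/39 = 0.179487: log2(p) = -2.478047, -p*log2(p) = 0.444778
  p = 10/39 = 0.256410: log2(p) = -1.963474, -p*log2(p) = 0.503455
  p = 6/39 = 0.153846: log2(p) = -2.700440, -p*log2(p) = 0.415452
  p = 10/39 = 0.256410: log2(p) = -1.963474, -p*log2(p) = 0.503455
H = 0.415452 + 0.444778 + 0.503455 + 0.415452 + 0.503455 = 2.282592

H = 2.2826 bits/symbol


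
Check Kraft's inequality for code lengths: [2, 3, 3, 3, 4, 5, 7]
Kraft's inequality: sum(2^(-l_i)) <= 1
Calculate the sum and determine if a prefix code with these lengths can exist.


Sum = 2^(-2) + 2^(-3) + 2^(-3) + 2^(-3) + 2^(-4) + 2^(-5) + 2^(-7)
    = 0.25 + 0.125 + 0.125 + 0.125 + 0.0625 + 0.03125 + 0.0078125
    = 93/128 = 0.7265625
Since 0.7265625 <= 1, Kraft's inequality IS satisfied.
A prefix code with these lengths CAN exist.

Kraft sum = 0.7265625. Satisfied.


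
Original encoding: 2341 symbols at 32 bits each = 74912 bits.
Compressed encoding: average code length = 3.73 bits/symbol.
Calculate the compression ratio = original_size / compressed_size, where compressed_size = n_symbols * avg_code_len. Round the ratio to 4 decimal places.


original_size = n_symbols * orig_bits = 2341 * 32 = 74912 bits
compressed_size = n_symbols * avg_code_len = 2341 * 3.73 = 8731.93 bits
ratio = original_size / compressed_size = 74912 / 8731.93 = 8.5791

Compression ratio = 8.5791


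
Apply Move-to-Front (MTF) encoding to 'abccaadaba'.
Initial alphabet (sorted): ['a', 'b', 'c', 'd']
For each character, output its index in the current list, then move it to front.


MTF encoding:
'a': index 0 in ['a', 'b', 'c', 'd'] -> ['a', 'b', 'c', 'd']
'b': index 1 in ['a', 'b', 'c', 'd'] -> ['b', 'a', 'c', 'd']
'c': index 2 in ['b', 'a', 'c', 'd'] -> ['c', 'b', 'a', 'd']
'c': index 0 in ['c', 'b', 'a', 'd'] -> ['c', 'b', 'a', 'd']
'a': index 2 in ['c', 'b', 'a', 'd'] -> ['a', 'c', 'b', 'd']
'a': index 0 in ['a', 'c', 'b', 'd'] -> ['a', 'c', 'b', 'd']
'd': index 3 in ['a', 'c', 'b', 'd'] -> ['d', 'a', 'c', 'b']
'a': index 1 in ['d', 'a', 'c', 'b'] -> ['a', 'd', 'c', 'b']
'b': index 3 in ['a', 'd', 'c', 'b'] -> ['b', 'a', 'd', 'c']
'a': index 1 in ['b', 'a', 'd', 'c'] -> ['a', 'b', 'd', 'c']


Output: [0, 1, 2, 0, 2, 0, 3, 1, 3, 1]


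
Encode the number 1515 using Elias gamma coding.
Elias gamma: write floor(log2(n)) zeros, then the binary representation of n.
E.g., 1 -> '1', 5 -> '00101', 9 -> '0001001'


num_bits = floor(log2(1515)) + 1 = 11
leading_zeros = num_bits - 1 = 10
binary(1515) = 10111101011

Elias gamma(1515) = '0000000000' + '10111101011' = 000000000010111101011 (21 bits)


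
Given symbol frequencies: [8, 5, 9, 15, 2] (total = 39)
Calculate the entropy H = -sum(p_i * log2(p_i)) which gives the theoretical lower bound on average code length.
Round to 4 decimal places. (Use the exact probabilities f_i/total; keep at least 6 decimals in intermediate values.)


Per-symbol terms -p_i * log2(p_i) with p_i = f_i/39:
  p = 8/39 = 0.205128: log2(p) = -2.285402, -p*log2(p) = 0.468800
  p = 5/39 = 0.128205: log2(p) = -2.963474, -p*log2(p) = 0.379933
  p = 9/39 = 0.230769: log2(p) = -2.115477, -p*log2(p) = 0.488187
  p = 15/39 = 0.384615: log2(p) = -1.378512, -p*log2(p) = 0.530197
  p = 2/39 = 0.051282: log2(p) = -4.285402, -p*log2(p) = 0.219764
H = 0.468800 + 0.379933 + 0.488187 + 0.530197 + 0.219764 = 2.086881

H = 2.0869 bits/symbol


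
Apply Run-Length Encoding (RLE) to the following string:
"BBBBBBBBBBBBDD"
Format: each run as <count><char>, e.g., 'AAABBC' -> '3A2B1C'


Scanning runs left to right:
  i=0: run of 'B' x 12 -> '12B'
  i=12: run of 'D' x 2 -> '2D'

RLE = 12B2D


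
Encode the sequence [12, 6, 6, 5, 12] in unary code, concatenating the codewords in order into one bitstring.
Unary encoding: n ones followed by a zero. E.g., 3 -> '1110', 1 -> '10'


Encode each number as n ones followed by a terminating 0:
  12 -> 1111111111110 (13 bits)
  6 -> 1111110 (7 bits)
  6 -> 1111110 (7 bits)
  5 -> 111110 (6 bits)
  12 -> 1111111111110 (13 bits)
Total length = 13 + 7 + 7 + 6 + 13 = 46 bits.

Unary([12, 6, 6, 5, 12]) = 1111111111110111111011111101111101111111111110 (46 bits)


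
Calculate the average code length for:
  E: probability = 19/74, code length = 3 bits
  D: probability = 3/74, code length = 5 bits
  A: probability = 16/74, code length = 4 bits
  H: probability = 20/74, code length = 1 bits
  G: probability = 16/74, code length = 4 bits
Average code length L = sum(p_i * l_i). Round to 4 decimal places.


Weighted contributions p_i * l_i:
  E: (19/74) * 3 = 57/74
  D: (3/74) * 5 = 15/74
  A: (16/74) * 4 = 64/74
  H: (20/74) * 1 = 20/74
  G: (16/74) * 4 = 64/74
Sum = (57 + 15 + 64 + 20 + 64)/74 = 220/74

L = 220/74 = 2.9730 bits/symbol


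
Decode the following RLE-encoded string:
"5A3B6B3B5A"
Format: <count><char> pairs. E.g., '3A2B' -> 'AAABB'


Expanding each <count><char> pair:
  5A -> 'AAAAA'
  3B -> 'BBB'
  6B -> 'BBBBBB'
  3B -> 'BBB'
  5A -> 'AAAAA'

Decoded = AAAAABBBBBBBBBBBBAAAAA


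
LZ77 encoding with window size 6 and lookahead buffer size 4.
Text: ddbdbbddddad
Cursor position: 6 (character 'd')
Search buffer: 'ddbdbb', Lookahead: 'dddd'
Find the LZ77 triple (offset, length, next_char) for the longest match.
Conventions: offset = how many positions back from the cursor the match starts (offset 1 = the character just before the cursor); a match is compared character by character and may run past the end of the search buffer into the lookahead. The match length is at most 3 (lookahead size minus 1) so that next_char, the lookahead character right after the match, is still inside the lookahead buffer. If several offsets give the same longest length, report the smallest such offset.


Try each offset into the search buffer:
  offset=1 (pos 5, char 'b'): match length 0
  offset=2 (pos 4, char 'b'): match length 0
  offset=3 (pos 3, char 'd'): match length 1
  offset=4 (pos 2, char 'b'): match length 0
  offset=5 (pos 1, char 'd'): match length 1
  offset=6 (pos 0, char 'd'): match length 2
Longest match has length 2 at offset 6.
next_char = character at position 6 + 2 = 8 -> 'd'

Best match: offset=6, length=2 (matching 'dd' starting at position 0)
LZ77 triple: (6, 2, 'd')


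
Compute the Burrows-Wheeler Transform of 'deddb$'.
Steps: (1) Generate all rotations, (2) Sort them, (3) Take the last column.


Rotations (sorted):
  0: $deddb -> last char: b
  1: b$dedd -> last char: d
  2: db$ded -> last char: d
  3: ddb$de -> last char: e
  4: deddb$ -> last char: $
  5: eddb$d -> last char: d


BWT = bdde$d


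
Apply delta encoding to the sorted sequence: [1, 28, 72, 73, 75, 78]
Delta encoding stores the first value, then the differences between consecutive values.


First value: 1
Deltas:
  28 - 1 = 27
  72 - 28 = 44
  73 - 72 = 1
  75 - 73 = 2
  78 - 75 = 3


Delta encoded: [1, 27, 44, 1, 2, 3]


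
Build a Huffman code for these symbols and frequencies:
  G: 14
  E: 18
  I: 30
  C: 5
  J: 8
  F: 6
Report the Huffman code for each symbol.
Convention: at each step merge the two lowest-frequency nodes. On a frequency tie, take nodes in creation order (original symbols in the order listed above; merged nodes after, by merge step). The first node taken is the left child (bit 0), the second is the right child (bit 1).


Huffman tree construction:
Step 1: Merge C(5) + F(6) = 11
Step 2: Merge J(8) + (C+F)(11) = 19
Step 3: Merge G(14) + E(18) = 32
Step 4: Merge (J+(C+F))(19) + I(30) = 49
Step 5: Merge (G+E)(32) + ((J+(C+F))+I)(49) = 81
Read each symbol's code off the tree from the root (left child = 0, right child = 1).

Codes:
  G: 00 (length 2)
  E: 01 (length 2)
  I: 11 (length 2)
  C: 1010 (length 4)
  J: 100 (length 3)
  F: 1011 (length 4)
Average code length: 192/81 = 2.3704 bits/symbol


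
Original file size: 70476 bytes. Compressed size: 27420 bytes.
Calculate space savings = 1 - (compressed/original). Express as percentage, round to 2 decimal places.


ratio = compressed/original = 27420/70476 = 0.389069
savings = 1 - ratio = 1 - 0.389069 = 0.610931
as a percentage: 0.610931 * 100 = 61.09%

Space savings = 1 - 27420/70476 = 61.09%


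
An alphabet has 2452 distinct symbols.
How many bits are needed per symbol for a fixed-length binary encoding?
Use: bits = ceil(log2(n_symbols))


log2(2452) = 11.2597
Bracket: 2^11 = 2048 < 2452 <= 2^12 = 4096
So ceil(log2(2452)) = 12

bits = ceil(log2(2452)) = ceil(11.2597) = 12 bits


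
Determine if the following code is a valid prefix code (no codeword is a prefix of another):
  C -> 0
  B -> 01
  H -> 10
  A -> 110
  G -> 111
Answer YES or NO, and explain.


Checking each pair (does one codeword prefix another?):
  C='0' vs B='01': prefix -- VIOLATION

NO -- this is NOT a valid prefix code. C (0) is a prefix of B (01).


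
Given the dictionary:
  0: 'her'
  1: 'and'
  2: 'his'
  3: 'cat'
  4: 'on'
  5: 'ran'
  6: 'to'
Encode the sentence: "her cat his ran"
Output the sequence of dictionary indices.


Look up each word in the dictionary:
  'her' -> 0
  'cat' -> 3
  'his' -> 2
  'ran' -> 5

Encoded: [0, 3, 2, 5]


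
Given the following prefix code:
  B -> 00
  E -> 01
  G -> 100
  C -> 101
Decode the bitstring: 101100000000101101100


Decoding step by step:
Bits 101 -> C
Bits 100 -> G
Bits 00 -> B
Bits 00 -> B
Bits 00 -> B
Bits 101 -> C
Bits 101 -> C
Bits 100 -> G


Decoded message: CGBBBCCG


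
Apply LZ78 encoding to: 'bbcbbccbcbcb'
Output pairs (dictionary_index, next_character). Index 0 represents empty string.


LZ78 encoding steps:
Dictionary: {0: ''}
Step 1: w='' (idx 0), next='b' -> output (0, 'b'), add 'b' as idx 1
Step 2: w='b' (idx 1), next='c' -> output (1, 'c'), add 'bc' as idx 2
Step 3: w='b' (idx 1), next='b' -> output (1, 'b'), add 'bb' as idx 3
Step 4: w='' (idx 0), next='c' -> output (0, 'c'), add 'c' as idx 4
Step 5: w='c' (idx 4), next='b' -> output (4, 'b'), add 'cb' as idx 5
Step 6: w='cb' (idx 5), next='c' -> output (5, 'c'), add 'cbc' as idx 6
Step 7: w='b' (idx 1), end of input -> output (1, '')


Encoded: [(0, 'b'), (1, 'c'), (1, 'b'), (0, 'c'), (4, 'b'), (5, 'c'), (1, '')]


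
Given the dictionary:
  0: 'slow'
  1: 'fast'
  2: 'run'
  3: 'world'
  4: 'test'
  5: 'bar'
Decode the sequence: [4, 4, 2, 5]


Look up each index in the dictionary:
  4 -> 'test'
  4 -> 'test'
  2 -> 'run'
  5 -> 'bar'

Decoded: "test test run bar"


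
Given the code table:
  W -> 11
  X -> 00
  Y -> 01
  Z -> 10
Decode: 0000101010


Decoding:
00 -> X
00 -> X
10 -> Z
10 -> Z
10 -> Z


Result: XXZZZ


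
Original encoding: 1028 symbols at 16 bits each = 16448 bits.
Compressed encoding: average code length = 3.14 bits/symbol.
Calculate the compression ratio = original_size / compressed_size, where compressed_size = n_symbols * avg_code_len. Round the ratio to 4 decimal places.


original_size = n_symbols * orig_bits = 1028 * 16 = 16448 bits
compressed_size = n_symbols * avg_code_len = 1028 * 3.14 = 3227.92 bits
ratio = original_size / compressed_size = 16448 / 3227.92 = 5.0955

Compression ratio = 5.0955


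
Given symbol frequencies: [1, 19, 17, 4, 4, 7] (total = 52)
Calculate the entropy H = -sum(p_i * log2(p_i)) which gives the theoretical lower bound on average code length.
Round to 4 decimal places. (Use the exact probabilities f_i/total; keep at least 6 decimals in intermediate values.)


Per-symbol terms -p_i * log2(p_i) with p_i = f_i/52:
  p = 1/52 = 0.019231: log2(p) = -5.700440, -p*log2(p) = 0.109624
  p = 19/52 = 0.365385: log2(p) = -1.452512, -p*log2(p) = 0.530726
  p = 17/52 = 0.326923: log2(p) = -1.612977, -p*log2(p) = 0.527319
  p = 4/52 = 0.076923: log2(p) = -3.700440, -p*log2(p) = 0.284649
  p = 4/52 = 0.076923: log2(p) = -3.700440, -p*log2(p) = 0.284649
  p = 7/52 = 0.134615: log2(p) = -2.893085, -p*log2(p) = 0.389454
H = 0.109624 + 0.530726 + 0.527319 + 0.284649 + 0.284649 + 0.389454 = 2.126421

H = 2.1264 bits/symbol


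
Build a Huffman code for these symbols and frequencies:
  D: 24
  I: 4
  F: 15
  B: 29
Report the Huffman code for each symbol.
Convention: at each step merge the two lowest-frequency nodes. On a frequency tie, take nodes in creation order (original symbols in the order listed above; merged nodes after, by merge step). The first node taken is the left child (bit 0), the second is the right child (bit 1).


Huffman tree construction:
Step 1: Merge I(4) + F(15) = 19
Step 2: Merge (I+F)(19) + D(24) = 43
Step 3: Merge B(29) + ((I+F)+D)(43) = 72
Read each symbol's code off the tree from the root (left child = 0, right child = 1).

Codes:
  D: 11 (length 2)
  I: 100 (length 3)
  F: 101 (length 3)
  B: 0 (length 1)
Average code length: 134/72 = 1.8611 bits/symbol


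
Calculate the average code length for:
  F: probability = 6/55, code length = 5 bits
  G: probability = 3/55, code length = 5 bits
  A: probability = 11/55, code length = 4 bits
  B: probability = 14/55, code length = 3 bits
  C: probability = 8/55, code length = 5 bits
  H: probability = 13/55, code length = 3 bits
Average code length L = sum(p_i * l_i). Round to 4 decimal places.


Weighted contributions p_i * l_i:
  F: (6/55) * 5 = 30/55
  G: (3/55) * 5 = 15/55
  A: (11/55) * 4 = 44/55
  B: (14/55) * 3 = 42/55
  C: (8/55) * 5 = 40/55
  H: (13/55) * 3 = 39/55
Sum = (30 + 15 + 44 + 42 + 40 + 39)/55 = 210/55

L = 210/55 = 3.8182 bits/symbol


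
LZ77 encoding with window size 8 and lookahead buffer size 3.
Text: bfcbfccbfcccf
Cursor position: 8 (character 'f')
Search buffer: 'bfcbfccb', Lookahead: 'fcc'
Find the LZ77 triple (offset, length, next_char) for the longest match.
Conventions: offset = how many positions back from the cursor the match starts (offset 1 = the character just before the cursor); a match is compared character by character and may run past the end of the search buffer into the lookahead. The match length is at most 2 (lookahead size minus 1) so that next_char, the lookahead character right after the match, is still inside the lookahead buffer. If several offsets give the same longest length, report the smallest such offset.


Try each offset into the search buffer:
  offset=1 (pos 7, char 'b'): match length 0
  offset=2 (pos 6, char 'c'): match length 0
  offset=3 (pos 5, char 'c'): match length 0
  offset=4 (pos 4, char 'f'): match length 2
  offset=5 (pos 3, char 'b'): match length 0
  offset=6 (pos 2, char 'c'): match length 0
  offset=7 (pos 1, char 'f'): match length 2
  offset=8 (pos 0, char 'b'): match length 0
Longest match has length 2, found at offsets 4, 7; take the smallest, offset 4.
next_char = character at position 8 + 2 = 10 -> 'c'

Best match: offset=4, length=2 (matching 'fc' starting at position 4)
LZ77 triple: (4, 2, 'c')


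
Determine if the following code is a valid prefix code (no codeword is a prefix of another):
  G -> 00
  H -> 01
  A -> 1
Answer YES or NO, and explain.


Checking each pair (does one codeword prefix another?):
  G='00' vs H='01': no prefix
  G='00' vs A='1': no prefix
  H='01' vs G='00': no prefix
  H='01' vs A='1': no prefix
  A='1' vs G='00': no prefix
  A='1' vs H='01': no prefix
No violation found over all pairs.

YES -- this is a valid prefix code. No codeword is a prefix of any other codeword.


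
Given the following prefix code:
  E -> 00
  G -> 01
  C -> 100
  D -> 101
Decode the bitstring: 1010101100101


Decoding step by step:
Bits 101 -> D
Bits 01 -> G
Bits 01 -> G
Bits 100 -> C
Bits 101 -> D


Decoded message: DGGCD


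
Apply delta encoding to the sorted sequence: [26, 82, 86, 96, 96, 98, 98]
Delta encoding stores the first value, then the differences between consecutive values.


First value: 26
Deltas:
  82 - 26 = 56
  86 - 82 = 4
  96 - 86 = 10
  96 - 96 = 0
  98 - 96 = 2
  98 - 98 = 0


Delta encoded: [26, 56, 4, 10, 0, 2, 0]


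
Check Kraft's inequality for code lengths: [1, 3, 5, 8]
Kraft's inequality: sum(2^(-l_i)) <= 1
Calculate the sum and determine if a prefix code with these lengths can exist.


Sum = 2^(-1) + 2^(-3) + 2^(-5) + 2^(-8)
    = 0.5 + 0.125 + 0.03125 + 0.00390625
    = 169/256 = 0.66015625
Since 0.66015625 <= 1, Kraft's inequality IS satisfied.
A prefix code with these lengths CAN exist.

Kraft sum = 0.66015625. Satisfied.


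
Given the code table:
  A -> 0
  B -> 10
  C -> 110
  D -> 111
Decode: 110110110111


Decoding:
110 -> C
110 -> C
110 -> C
111 -> D


Result: CCCD


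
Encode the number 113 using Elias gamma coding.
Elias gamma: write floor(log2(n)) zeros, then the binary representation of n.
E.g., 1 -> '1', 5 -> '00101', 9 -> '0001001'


num_bits = floor(log2(113)) + 1 = 7
leading_zeros = num_bits - 1 = 6
binary(113) = 1110001

Elias gamma(113) = '000000' + '1110001' = 0000001110001 (13 bits)


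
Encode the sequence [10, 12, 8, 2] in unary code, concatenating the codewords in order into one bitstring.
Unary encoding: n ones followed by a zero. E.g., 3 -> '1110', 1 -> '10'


Encode each number as n ones followed by a terminating 0:
  10 -> 11111111110 (11 bits)
  12 -> 1111111111110 (13 bits)
  8 -> 111111110 (9 bits)
  2 -> 110 (3 bits)
Total length = 11 + 13 + 9 + 3 = 36 bits.

Unary([10, 12, 8, 2]) = 111111111101111111111110111111110110 (36 bits)


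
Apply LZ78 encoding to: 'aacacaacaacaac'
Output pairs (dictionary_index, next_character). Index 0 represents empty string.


LZ78 encoding steps:
Dictionary: {0: ''}
Step 1: w='' (idx 0), next='a' -> output (0, 'a'), add 'a' as idx 1
Step 2: w='a' (idx 1), next='c' -> output (1, 'c'), add 'ac' as idx 2
Step 3: w='ac' (idx 2), next='a' -> output (2, 'a'), add 'aca' as idx 3
Step 4: w='aca' (idx 3), next='a' -> output (3, 'a'), add 'acaa' as idx 4
Step 5: w='' (idx 0), next='c' -> output (0, 'c'), add 'c' as idx 5
Step 6: w='a' (idx 1), next='a' -> output (1, 'a'), add 'aa' as idx 6
Step 7: w='c' (idx 5), end of input -> output (5, '')


Encoded: [(0, 'a'), (1, 'c'), (2, 'a'), (3, 'a'), (0, 'c'), (1, 'a'), (5, '')]


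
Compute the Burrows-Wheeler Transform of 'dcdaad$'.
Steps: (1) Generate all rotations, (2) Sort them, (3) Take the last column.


Rotations (sorted):
  0: $dcdaad -> last char: d
  1: aad$dcd -> last char: d
  2: ad$dcda -> last char: a
  3: cdaad$d -> last char: d
  4: d$dcdaa -> last char: a
  5: daad$dc -> last char: c
  6: dcdaad$ -> last char: $


BWT = ddadac$


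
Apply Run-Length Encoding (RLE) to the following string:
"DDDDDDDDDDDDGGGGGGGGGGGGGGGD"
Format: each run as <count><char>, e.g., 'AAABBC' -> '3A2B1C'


Scanning runs left to right:
  i=0: run of 'D' x 12 -> '12D'
  i=12: run of 'G' x 15 -> '15G'
  i=27: run of 'D' x 1 -> '1D'

RLE = 12D15G1D


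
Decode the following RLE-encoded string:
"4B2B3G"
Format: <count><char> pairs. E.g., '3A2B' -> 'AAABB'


Expanding each <count><char> pair:
  4B -> 'BBBB'
  2B -> 'BB'
  3G -> 'GGG'

Decoded = BBBBBBGGG


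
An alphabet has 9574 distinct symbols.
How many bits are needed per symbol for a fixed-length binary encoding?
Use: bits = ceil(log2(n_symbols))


log2(9574) = 13.2249
Bracket: 2^13 = 8192 < 9574 <= 2^14 = 16384
So ceil(log2(9574)) = 14

bits = ceil(log2(9574)) = ceil(13.2249) = 14 bits


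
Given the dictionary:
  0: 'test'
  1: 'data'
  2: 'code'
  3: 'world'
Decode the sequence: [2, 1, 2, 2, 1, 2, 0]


Look up each index in the dictionary:
  2 -> 'code'
  1 -> 'data'
  2 -> 'code'
  2 -> 'code'
  1 -> 'data'
  2 -> 'code'
  0 -> 'test'

Decoded: "code data code code data code test"


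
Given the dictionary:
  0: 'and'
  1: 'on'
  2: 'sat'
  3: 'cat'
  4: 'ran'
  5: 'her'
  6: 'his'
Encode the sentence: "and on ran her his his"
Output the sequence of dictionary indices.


Look up each word in the dictionary:
  'and' -> 0
  'on' -> 1
  'ran' -> 4
  'her' -> 5
  'his' -> 6
  'his' -> 6

Encoded: [0, 1, 4, 5, 6, 6]


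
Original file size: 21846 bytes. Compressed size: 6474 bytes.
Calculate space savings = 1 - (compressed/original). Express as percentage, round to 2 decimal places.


ratio = compressed/original = 6474/21846 = 0.296347
savings = 1 - ratio = 1 - 0.296347 = 0.703653
as a percentage: 0.703653 * 100 = 70.37%

Space savings = 1 - 6474/21846 = 70.37%


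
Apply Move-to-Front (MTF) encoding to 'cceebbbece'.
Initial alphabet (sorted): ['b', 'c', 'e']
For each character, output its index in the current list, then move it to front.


MTF encoding:
'c': index 1 in ['b', 'c', 'e'] -> ['c', 'b', 'e']
'c': index 0 in ['c', 'b', 'e'] -> ['c', 'b', 'e']
'e': index 2 in ['c', 'b', 'e'] -> ['e', 'c', 'b']
'e': index 0 in ['e', 'c', 'b'] -> ['e', 'c', 'b']
'b': index 2 in ['e', 'c', 'b'] -> ['b', 'e', 'c']
'b': index 0 in ['b', 'e', 'c'] -> ['b', 'e', 'c']
'b': index 0 in ['b', 'e', 'c'] -> ['b', 'e', 'c']
'e': index 1 in ['b', 'e', 'c'] -> ['e', 'b', 'c']
'c': index 2 in ['e', 'b', 'c'] -> ['c', 'e', 'b']
'e': index 1 in ['c', 'e', 'b'] -> ['e', 'c', 'b']


Output: [1, 0, 2, 0, 2, 0, 0, 1, 2, 1]


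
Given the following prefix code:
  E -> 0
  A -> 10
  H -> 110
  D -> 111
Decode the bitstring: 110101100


Decoding step by step:
Bits 110 -> H
Bits 10 -> A
Bits 110 -> H
Bits 0 -> E


Decoded message: HAHE


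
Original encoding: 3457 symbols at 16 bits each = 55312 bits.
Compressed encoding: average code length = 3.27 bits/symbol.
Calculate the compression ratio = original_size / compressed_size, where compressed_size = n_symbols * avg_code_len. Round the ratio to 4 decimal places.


original_size = n_symbols * orig_bits = 3457 * 16 = 55312 bits
compressed_size = n_symbols * avg_code_len = 3457 * 3.27 = 11304.39 bits
ratio = original_size / compressed_size = 55312 / 11304.39 = 4.893

Compression ratio = 4.893


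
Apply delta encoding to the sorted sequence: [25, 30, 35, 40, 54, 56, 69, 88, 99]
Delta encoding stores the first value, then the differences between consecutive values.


First value: 25
Deltas:
  30 - 25 = 5
  35 - 30 = 5
  40 - 35 = 5
  54 - 40 = 14
  56 - 54 = 2
  69 - 56 = 13
  88 - 69 = 19
  99 - 88 = 11


Delta encoded: [25, 5, 5, 5, 14, 2, 13, 19, 11]


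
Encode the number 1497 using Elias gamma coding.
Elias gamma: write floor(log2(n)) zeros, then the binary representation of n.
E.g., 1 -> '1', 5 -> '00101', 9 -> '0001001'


num_bits = floor(log2(1497)) + 1 = 11
leading_zeros = num_bits - 1 = 10
binary(1497) = 10111011001

Elias gamma(1497) = '0000000000' + '10111011001' = 000000000010111011001 (21 bits)


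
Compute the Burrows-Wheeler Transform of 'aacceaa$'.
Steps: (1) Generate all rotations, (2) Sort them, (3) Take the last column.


Rotations (sorted):
  0: $aacceaa -> last char: a
  1: a$aaccea -> last char: a
  2: aa$aacce -> last char: e
  3: aacceaa$ -> last char: $
  4: acceaa$a -> last char: a
  5: cceaa$aa -> last char: a
  6: ceaa$aac -> last char: c
  7: eaa$aacc -> last char: c


BWT = aae$aacc


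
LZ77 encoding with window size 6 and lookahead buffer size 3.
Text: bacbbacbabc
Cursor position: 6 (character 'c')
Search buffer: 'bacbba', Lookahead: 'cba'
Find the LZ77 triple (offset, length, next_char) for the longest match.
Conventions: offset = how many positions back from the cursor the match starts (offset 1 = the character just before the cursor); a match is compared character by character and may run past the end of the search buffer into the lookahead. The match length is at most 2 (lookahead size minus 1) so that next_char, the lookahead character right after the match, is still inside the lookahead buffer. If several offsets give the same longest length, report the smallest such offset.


Try each offset into the search buffer:
  offset=1 (pos 5, char 'a'): match length 0
  offset=2 (pos 4, char 'b'): match length 0
  offset=3 (pos 3, char 'b'): match length 0
  offset=4 (pos 2, char 'c'): match length 2
  offset=5 (pos 1, char 'a'): match length 0
  offset=6 (pos 0, char 'b'): match length 0
Longest match has length 2 at offset 4.
next_char = character at position 6 + 2 = 8 -> 'a'

Best match: offset=4, length=2 (matching 'cb' starting at position 2)
LZ77 triple: (4, 2, 'a')


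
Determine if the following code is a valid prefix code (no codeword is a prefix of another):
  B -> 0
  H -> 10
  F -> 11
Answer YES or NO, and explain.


Checking each pair (does one codeword prefix another?):
  B='0' vs H='10': no prefix
  B='0' vs F='11': no prefix
  H='10' vs B='0': no prefix
  H='10' vs F='11': no prefix
  F='11' vs B='0': no prefix
  F='11' vs H='10': no prefix
No violation found over all pairs.

YES -- this is a valid prefix code. No codeword is a prefix of any other codeword.


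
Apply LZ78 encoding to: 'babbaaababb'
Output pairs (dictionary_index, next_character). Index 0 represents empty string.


LZ78 encoding steps:
Dictionary: {0: ''}
Step 1: w='' (idx 0), next='b' -> output (0, 'b'), add 'b' as idx 1
Step 2: w='' (idx 0), next='a' -> output (0, 'a'), add 'a' as idx 2
Step 3: w='b' (idx 1), next='b' -> output (1, 'b'), add 'bb' as idx 3
Step 4: w='a' (idx 2), next='a' -> output (2, 'a'), add 'aa' as idx 4
Step 5: w='a' (idx 2), next='b' -> output (2, 'b'), add 'ab' as idx 5
Step 6: w='ab' (idx 5), next='b' -> output (5, 'b'), add 'abb' as idx 6


Encoded: [(0, 'b'), (0, 'a'), (1, 'b'), (2, 'a'), (2, 'b'), (5, 'b')]


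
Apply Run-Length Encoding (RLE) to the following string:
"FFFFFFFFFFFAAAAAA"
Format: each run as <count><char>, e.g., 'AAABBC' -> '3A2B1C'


Scanning runs left to right:
  i=0: run of 'F' x 11 -> '11F'
  i=11: run of 'A' x 6 -> '6A'

RLE = 11F6A


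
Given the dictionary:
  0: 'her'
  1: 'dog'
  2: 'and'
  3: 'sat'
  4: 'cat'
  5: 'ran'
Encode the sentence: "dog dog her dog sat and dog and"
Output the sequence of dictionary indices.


Look up each word in the dictionary:
  'dog' -> 1
  'dog' -> 1
  'her' -> 0
  'dog' -> 1
  'sat' -> 3
  'and' -> 2
  'dog' -> 1
  'and' -> 2

Encoded: [1, 1, 0, 1, 3, 2, 1, 2]


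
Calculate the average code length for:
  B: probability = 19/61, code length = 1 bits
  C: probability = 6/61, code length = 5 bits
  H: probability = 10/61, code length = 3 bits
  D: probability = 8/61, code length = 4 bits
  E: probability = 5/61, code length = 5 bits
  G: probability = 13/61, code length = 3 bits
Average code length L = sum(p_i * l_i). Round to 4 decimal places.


Weighted contributions p_i * l_i:
  B: (19/61) * 1 = 19/61
  C: (6/61) * 5 = 30/61
  H: (10/61) * 3 = 30/61
  D: (8/61) * 4 = 32/61
  E: (5/61) * 5 = 25/61
  G: (13/61) * 3 = 39/61
Sum = (19 + 30 + 30 + 32 + 25 + 39)/61 = 175/61

L = 175/61 = 2.8689 bits/symbol


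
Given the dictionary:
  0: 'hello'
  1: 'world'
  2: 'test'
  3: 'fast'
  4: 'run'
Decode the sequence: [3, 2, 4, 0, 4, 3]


Look up each index in the dictionary:
  3 -> 'fast'
  2 -> 'test'
  4 -> 'run'
  0 -> 'hello'
  4 -> 'run'
  3 -> 'fast'

Decoded: "fast test run hello run fast"


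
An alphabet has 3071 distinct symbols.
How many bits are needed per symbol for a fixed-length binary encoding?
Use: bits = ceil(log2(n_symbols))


log2(3071) = 11.5845
Bracket: 2^11 = 2048 < 3071 <= 2^12 = 4096
So ceil(log2(3071)) = 12

bits = ceil(log2(3071)) = ceil(11.5845) = 12 bits


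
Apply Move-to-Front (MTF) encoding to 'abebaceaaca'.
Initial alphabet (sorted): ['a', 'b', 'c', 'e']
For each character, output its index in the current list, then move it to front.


MTF encoding:
'a': index 0 in ['a', 'b', 'c', 'e'] -> ['a', 'b', 'c', 'e']
'b': index 1 in ['a', 'b', 'c', 'e'] -> ['b', 'a', 'c', 'e']
'e': index 3 in ['b', 'a', 'c', 'e'] -> ['e', 'b', 'a', 'c']
'b': index 1 in ['e', 'b', 'a', 'c'] -> ['b', 'e', 'a', 'c']
'a': index 2 in ['b', 'e', 'a', 'c'] -> ['a', 'b', 'e', 'c']
'c': index 3 in ['a', 'b', 'e', 'c'] -> ['c', 'a', 'b', 'e']
'e': index 3 in ['c', 'a', 'b', 'e'] -> ['e', 'c', 'a', 'b']
'a': index 2 in ['e', 'c', 'a', 'b'] -> ['a', 'e', 'c', 'b']
'a': index 0 in ['a', 'e', 'c', 'b'] -> ['a', 'e', 'c', 'b']
'c': index 2 in ['a', 'e', 'c', 'b'] -> ['c', 'a', 'e', 'b']
'a': index 1 in ['c', 'a', 'e', 'b'] -> ['a', 'c', 'e', 'b']


Output: [0, 1, 3, 1, 2, 3, 3, 2, 0, 2, 1]


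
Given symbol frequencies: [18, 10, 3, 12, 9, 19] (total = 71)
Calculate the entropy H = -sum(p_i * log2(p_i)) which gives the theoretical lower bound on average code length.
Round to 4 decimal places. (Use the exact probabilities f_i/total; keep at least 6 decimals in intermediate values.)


Per-symbol terms -p_i * log2(p_i) with p_i = f_i/71:
  p = 18/71 = 0.253521: log2(p) = -1.979822, -p*log2(p) = 0.501927
  p = 10/71 = 0.140845: log2(p) = -2.827819, -p*log2(p) = 0.398284
  p = 3/71 = 0.042254: log2(p) = -4.564785, -p*log2(p) = 0.192878
  p = 12/71 = 0.169014: log2(p) = -2.564785, -p*log2(p) = 0.433485
  p = 9/71 = 0.126761: log2(p) = -2.979822, -p*log2(p) = 0.377724
  p = 19/71 = 0.267606: log2(p) = -1.901820, -p*log2(p) = 0.508938
H = 0.501927 + 0.398284 + 0.192878 + 0.433485 + 0.377724 + 0.508938 = 2.413236

H = 2.4132 bits/symbol


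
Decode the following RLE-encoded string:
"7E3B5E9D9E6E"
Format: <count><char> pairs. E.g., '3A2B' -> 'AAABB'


Expanding each <count><char> pair:
  7E -> 'EEEEEEE'
  3B -> 'BBB'
  5E -> 'EEEEE'
  9D -> 'DDDDDDDDD'
  9E -> 'EEEEEEEEE'
  6E -> 'EEEEEE'

Decoded = EEEEEEEBBBEEEEEDDDDDDDDDEEEEEEEEEEEEEEE


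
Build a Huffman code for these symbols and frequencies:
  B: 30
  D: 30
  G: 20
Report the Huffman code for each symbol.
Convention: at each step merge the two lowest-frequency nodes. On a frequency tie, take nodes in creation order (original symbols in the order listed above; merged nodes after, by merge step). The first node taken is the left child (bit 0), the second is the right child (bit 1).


Huffman tree construction:
Step 1: Merge G(20) + B(30) = 50
Step 2: Merge D(30) + (G+B)(50) = 80
Read each symbol's code off the tree from the root (left child = 0, right child = 1).

Codes:
  B: 11 (length 2)
  D: 0 (length 1)
  G: 10 (length 2)
Average code length: 130/80 = 1.6250 bits/symbol


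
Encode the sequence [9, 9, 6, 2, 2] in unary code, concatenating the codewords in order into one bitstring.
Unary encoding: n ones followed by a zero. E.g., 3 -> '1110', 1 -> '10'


Encode each number as n ones followed by a terminating 0:
  9 -> 1111111110 (10 bits)
  9 -> 1111111110 (10 bits)
  6 -> 1111110 (7 bits)
  2 -> 110 (3 bits)
  2 -> 110 (3 bits)
Total length = 10 + 10 + 7 + 3 + 3 = 33 bits.

Unary([9, 9, 6, 2, 2]) = 111111111011111111101111110110110 (33 bits)


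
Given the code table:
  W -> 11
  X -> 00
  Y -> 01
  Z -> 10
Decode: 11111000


Decoding:
11 -> W
11 -> W
10 -> Z
00 -> X


Result: WWZX


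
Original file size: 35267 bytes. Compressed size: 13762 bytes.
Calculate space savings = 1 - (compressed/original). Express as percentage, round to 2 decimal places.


ratio = compressed/original = 13762/35267 = 0.390223
savings = 1 - ratio = 1 - 0.390223 = 0.609777
as a percentage: 0.609777 * 100 = 60.98%

Space savings = 1 - 13762/35267 = 60.98%


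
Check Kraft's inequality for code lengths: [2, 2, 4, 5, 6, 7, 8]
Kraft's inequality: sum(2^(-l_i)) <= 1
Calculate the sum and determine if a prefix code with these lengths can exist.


Sum = 2^(-2) + 2^(-2) + 2^(-4) + 2^(-5) + 2^(-6) + 2^(-7) + 2^(-8)
    = 0.25 + 0.25 + 0.0625 + 0.03125 + 0.015625 + 0.0078125 + 0.00390625
    = 159/256 = 0.62109375
Since 0.62109375 <= 1, Kraft's inequality IS satisfied.
A prefix code with these lengths CAN exist.

Kraft sum = 0.62109375. Satisfied.


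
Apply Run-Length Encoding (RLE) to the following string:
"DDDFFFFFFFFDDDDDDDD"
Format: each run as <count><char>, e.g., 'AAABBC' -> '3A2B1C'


Scanning runs left to right:
  i=0: run of 'D' x 3 -> '3D'
  i=3: run of 'F' x 8 -> '8F'
  i=11: run of 'D' x 8 -> '8D'

RLE = 3D8F8D


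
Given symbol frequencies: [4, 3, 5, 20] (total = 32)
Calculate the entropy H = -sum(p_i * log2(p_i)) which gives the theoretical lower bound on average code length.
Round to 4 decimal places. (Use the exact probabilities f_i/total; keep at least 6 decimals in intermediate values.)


Per-symbol terms -p_i * log2(p_i) with p_i = f_i/32:
  p = 4/32 = 0.125000: log2(p) = -3.000000, -p*log2(p) = 0.375000
  p = 3/32 = 0.093750: log2(p) = -3.415037, -p*log2(p) = 0.320160
  p = 5/32 = 0.156250: log2(p) = -2.678072, -p*log2(p) = 0.418449
  p = 20/32 = 0.625000: log2(p) = -0.678072, -p*log2(p) = 0.423795
H = 0.375000 + 0.320160 + 0.418449 + 0.423795 = 1.537404

H = 1.5374 bits/symbol


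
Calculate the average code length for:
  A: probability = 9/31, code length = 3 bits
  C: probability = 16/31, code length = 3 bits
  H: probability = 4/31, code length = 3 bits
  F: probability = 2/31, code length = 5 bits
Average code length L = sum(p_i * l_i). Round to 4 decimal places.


Weighted contributions p_i * l_i:
  A: (9/31) * 3 = 27/31
  C: (16/31) * 3 = 48/31
  H: (4/31) * 3 = 12/31
  F: (2/31) * 5 = 10/31
Sum = (27 + 48 + 12 + 10)/31 = 97/31

L = 97/31 = 3.1290 bits/symbol


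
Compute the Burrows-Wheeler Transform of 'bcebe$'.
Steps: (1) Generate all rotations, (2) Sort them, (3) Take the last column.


Rotations (sorted):
  0: $bcebe -> last char: e
  1: bcebe$ -> last char: $
  2: be$bce -> last char: e
  3: cebe$b -> last char: b
  4: e$bceb -> last char: b
  5: ebe$bc -> last char: c


BWT = e$ebbc


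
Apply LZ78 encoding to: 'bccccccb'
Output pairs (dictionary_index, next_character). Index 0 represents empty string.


LZ78 encoding steps:
Dictionary: {0: ''}
Step 1: w='' (idx 0), next='b' -> output (0, 'b'), add 'b' as idx 1
Step 2: w='' (idx 0), next='c' -> output (0, 'c'), add 'c' as idx 2
Step 3: w='c' (idx 2), next='c' -> output (2, 'c'), add 'cc' as idx 3
Step 4: w='cc' (idx 3), next='c' -> output (3, 'c'), add 'ccc' as idx 4
Step 5: w='b' (idx 1), end of input -> output (1, '')


Encoded: [(0, 'b'), (0, 'c'), (2, 'c'), (3, 'c'), (1, '')]


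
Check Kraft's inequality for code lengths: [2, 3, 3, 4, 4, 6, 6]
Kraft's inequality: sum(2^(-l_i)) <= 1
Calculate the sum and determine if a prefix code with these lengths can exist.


Sum = 2^(-2) + 2^(-3) + 2^(-3) + 2^(-4) + 2^(-4) + 2^(-6) + 2^(-6)
    = 0.25 + 0.125 + 0.125 + 0.0625 + 0.0625 + 0.015625 + 0.015625
    = 42/64 = 0.65625
Since 0.65625 <= 1, Kraft's inequality IS satisfied.
A prefix code with these lengths CAN exist.

Kraft sum = 0.65625. Satisfied.


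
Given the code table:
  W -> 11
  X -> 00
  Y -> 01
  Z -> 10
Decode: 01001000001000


Decoding:
01 -> Y
00 -> X
10 -> Z
00 -> X
00 -> X
10 -> Z
00 -> X


Result: YXZXXZX


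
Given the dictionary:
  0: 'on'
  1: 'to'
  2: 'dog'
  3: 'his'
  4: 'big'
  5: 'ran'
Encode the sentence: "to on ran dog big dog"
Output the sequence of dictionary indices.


Look up each word in the dictionary:
  'to' -> 1
  'on' -> 0
  'ran' -> 5
  'dog' -> 2
  'big' -> 4
  'dog' -> 2

Encoded: [1, 0, 5, 2, 4, 2]


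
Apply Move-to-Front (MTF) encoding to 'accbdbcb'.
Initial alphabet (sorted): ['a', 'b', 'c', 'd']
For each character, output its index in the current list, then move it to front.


MTF encoding:
'a': index 0 in ['a', 'b', 'c', 'd'] -> ['a', 'b', 'c', 'd']
'c': index 2 in ['a', 'b', 'c', 'd'] -> ['c', 'a', 'b', 'd']
'c': index 0 in ['c', 'a', 'b', 'd'] -> ['c', 'a', 'b', 'd']
'b': index 2 in ['c', 'a', 'b', 'd'] -> ['b', 'c', 'a', 'd']
'd': index 3 in ['b', 'c', 'a', 'd'] -> ['d', 'b', 'c', 'a']
'b': index 1 in ['d', 'b', 'c', 'a'] -> ['b', 'd', 'c', 'a']
'c': index 2 in ['b', 'd', 'c', 'a'] -> ['c', 'b', 'd', 'a']
'b': index 1 in ['c', 'b', 'd', 'a'] -> ['b', 'c', 'd', 'a']


Output: [0, 2, 0, 2, 3, 1, 2, 1]
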